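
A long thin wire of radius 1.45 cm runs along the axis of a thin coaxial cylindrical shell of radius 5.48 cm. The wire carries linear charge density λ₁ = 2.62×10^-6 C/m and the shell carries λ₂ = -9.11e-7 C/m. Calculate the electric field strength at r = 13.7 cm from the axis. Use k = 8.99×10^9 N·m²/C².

Choose a coaxial cylinder of radius r = 13.7 cm (arbitrary length L) as the Gaussian surface (r > 5.48 cm, enclosing both).
λ_enc = λ₁ + λ₂ = (2.62e-6) + (-9.11e-7) = 1.709e-6 C/m.
Applying ∮E·dA = Q_enc/ε₀ with the end caps contributing no flux:
E = 2k|λ_enc|/r = 2(8.99×10^9)(1.709×10^-6)/(0.137) = 2.24×10^5 N/C.

|E| ≈ 2.24e5 N/C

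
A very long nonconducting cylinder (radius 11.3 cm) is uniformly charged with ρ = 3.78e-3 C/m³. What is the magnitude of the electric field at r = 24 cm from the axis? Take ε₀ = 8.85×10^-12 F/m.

1.14e7 V/m

By cylindrical symmetry E is radial; use a coaxial Gaussian cylinder of radius 24 cm and length L (r > 11.3 cm, full cross-section enclosed).
λ_enc = ρ·πR² = (3.78×10^-3)π(0.113)² = 1.516×10^-4 C/m.
By Gauss's law (flux through the curved wall only), E·2πrL = λ_enc L/ε₀.
E = |λ_enc|/(2πε₀r) = (1.516e-4)/(2π·8.85×10^-12·0.24) = 1.14×10^7 N/C.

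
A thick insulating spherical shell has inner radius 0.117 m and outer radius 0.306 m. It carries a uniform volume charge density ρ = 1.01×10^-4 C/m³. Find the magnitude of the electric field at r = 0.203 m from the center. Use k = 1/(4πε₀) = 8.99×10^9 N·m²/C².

Symmetry ⇒ E = E(r) r̂. Gaussian sphere of radius r = 0.203 m (within the shell material, 0.117 m < r < 0.306 m).
Enclosed charge is the volume from a to r: Q_enc = (4π/3)ρ(r³ − a³) = 2.862×10^-6 C.
Gauss's law: E·4πr² = Q_enc/ε₀.
E = k|Q_enc|/r² = (8.99×10^9)(2.862×10^-6)/(0.203)² = 6.24×10^5 N/C.

6.24×10^5 V/m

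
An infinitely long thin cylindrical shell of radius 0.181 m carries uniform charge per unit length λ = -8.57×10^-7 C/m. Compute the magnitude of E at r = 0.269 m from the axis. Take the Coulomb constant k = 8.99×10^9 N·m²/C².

Choose a coaxial cylinder of radius r = 0.269 m (arbitrary length L) as the Gaussian surface (r > 0.181 m).
The full line charge is enclosed: λ_enc = -8.57e-7 C/m.
By Gauss's law (flux through the curved wall only), E·2πrL = λ_enc L/ε₀.
E = 2k|λ_enc|/r = 2(8.99×10^9)(8.57e-7)/(0.269) = 5.73×10^4 N/C.

|E| ≈ 5.73×10^4 N/C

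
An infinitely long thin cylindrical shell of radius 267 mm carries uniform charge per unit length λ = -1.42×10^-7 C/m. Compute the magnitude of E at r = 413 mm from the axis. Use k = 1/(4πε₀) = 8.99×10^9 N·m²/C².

E = 6.18×10^3 V/m

Coaxial Gaussian cylinder, radius r = 413 mm, length L (r > 267 mm).
The full line charge is enclosed: λ_enc = -1.42×10^-7 C/m.
By Gauss's law (flux through the curved wall only), E·2πrL = λ_enc L/ε₀.
E = 2k|λ_enc|/r = 2(8.99×10^9)(1.42×10^-7)/(0.413) = 6.18e3 N/C.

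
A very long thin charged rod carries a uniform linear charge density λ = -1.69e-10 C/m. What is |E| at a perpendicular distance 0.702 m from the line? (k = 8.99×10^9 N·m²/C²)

Coaxial Gaussian cylinder, radius r = 0.702 m, length L.
Q_enc = λL, so λ_enc = -1.69×10^-10 C/m.
By Gauss's law (flux through the curved wall only), E·2πrL = λ_enc L/ε₀.
E = 2k|λ_enc|/r = 2(8.99×10^9)(1.69×10^-10)/(0.702) = 4.33 N/C.

4.33 N/C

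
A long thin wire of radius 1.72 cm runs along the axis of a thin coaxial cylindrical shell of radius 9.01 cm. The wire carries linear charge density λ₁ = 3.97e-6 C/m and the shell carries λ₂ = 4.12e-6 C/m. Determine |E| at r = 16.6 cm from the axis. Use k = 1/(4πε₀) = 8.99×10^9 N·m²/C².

Take a coaxial cylindrical Gaussian surface of radius r = 16.6 cm and length L (r > 9.01 cm, enclosing both).
λ_enc = λ₁ + λ₂ = (3.97×10^-6) + (4.12×10^-6) = 8.09×10^-6 C/m.
Since E is radial and uniform over the curved surface, Φ = E·2πrL = Q_enc/ε₀ = λ_enc L/ε₀.
E = 2k|λ_enc|/r = 2(8.99×10^9)(8.09×10^-6)/(0.166) = 8.76×10^5 N/C.

E ≈ 8.76e5 N/C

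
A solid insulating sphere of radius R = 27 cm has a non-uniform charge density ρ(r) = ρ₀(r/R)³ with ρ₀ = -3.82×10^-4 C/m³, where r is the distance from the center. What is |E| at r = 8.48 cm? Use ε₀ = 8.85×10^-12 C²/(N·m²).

Use a concentric Gaussian sphere at r = 8.48 cm (r < R).
Integrate the density: Q_enc = 4π ∫₀^r ρ₀(r'/R)^3 r'² dr' = 4πρ₀ r^6/(6·R³) = -1.511×10^-8 C.
Since E is radial and uniform over the Gaussian sphere, Φ = E·4πr² = Q_enc/ε₀.
E = |Q_enc|/(4πε₀r²) = (1.511e-8)/(4π·8.85×10^-12·(0.0848)²) = 1.89×10^4 N/C.

E ≈ 1.89×10^4 N/C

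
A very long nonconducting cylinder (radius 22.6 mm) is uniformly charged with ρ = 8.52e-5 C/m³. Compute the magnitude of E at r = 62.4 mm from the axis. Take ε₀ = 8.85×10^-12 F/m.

E ≈ 3.94×10^4 N/C

By cylindrical symmetry E is radial; use a coaxial Gaussian cylinder of radius 62.4 mm and length L (r > 22.6 mm, full cross-section enclosed).
λ_enc = ρ·πR² = (8.52×10^-5)π(0.0226)² = 1.367e-7 C/m.
Gauss's law: E·2πrL = λ_enc L/ε₀.
E = |λ_enc|/(2πε₀r) = (1.367×10^-7)/(2π·8.85×10^-12·0.0624) = 3.94×10^4 N/C.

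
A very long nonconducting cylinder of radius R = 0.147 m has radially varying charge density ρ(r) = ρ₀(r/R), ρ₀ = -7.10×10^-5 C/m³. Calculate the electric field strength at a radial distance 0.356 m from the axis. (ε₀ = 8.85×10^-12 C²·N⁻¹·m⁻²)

|E| = 1.62×10^5 N/C

Coaxial Gaussian cylinder, radius r = 0.356 m, length L (r > R, full charge per length enclosed).
λ_enc = 2π ∫₀^R ρ₀(r'/R)^1 r' dr' = 2πρ₀R²/3 = -3.213e-6 C/m.
Gauss's law: E·2πrL = λ_enc L/ε₀.
E = |λ_enc|/(2πε₀r) = (3.213e-6)/(2π·8.85×10^-12·0.356) = 1.62×10^5 N/C.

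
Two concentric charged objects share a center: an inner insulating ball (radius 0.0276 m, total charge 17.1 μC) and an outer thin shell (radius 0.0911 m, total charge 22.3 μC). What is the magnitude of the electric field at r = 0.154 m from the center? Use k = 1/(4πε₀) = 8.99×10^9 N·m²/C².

1.49×10^7 N/C

By spherical symmetry E is radial; choose a Gaussian sphere of radius r = 0.154 m (r > 0.0911 m, enclosing both).
Q_enc = (17.1 μC) + (22.3 μC) = 3.94×10^-5 C.
Applying ∮E·dA = Q_enc/ε₀ with Φ = E(4πr²):
E = k|Q_enc|/r² = (8.99×10^9)(3.94e-5)/(0.154)² = 1.49×10^7 N/C.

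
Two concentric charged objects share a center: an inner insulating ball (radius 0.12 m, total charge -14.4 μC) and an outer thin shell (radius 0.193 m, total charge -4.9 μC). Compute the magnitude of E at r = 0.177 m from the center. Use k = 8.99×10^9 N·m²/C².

E = 4.13×10^6 N/C

Use a concentric Gaussian sphere at r = 0.177 m (between the bodies, 0.12 m < r < 0.193 m).
The shell at 0.193 m lies outside the Gaussian surface, so Q_enc = -14.4 μC = -1.44e-5 C.
Applying ∮E·dA = Q_enc/ε₀ with Φ = E(4πr²):
E = k|Q_enc|/r² = (8.99×10^9)(1.44e-5)/(0.177)² = 4.13×10^6 N/C.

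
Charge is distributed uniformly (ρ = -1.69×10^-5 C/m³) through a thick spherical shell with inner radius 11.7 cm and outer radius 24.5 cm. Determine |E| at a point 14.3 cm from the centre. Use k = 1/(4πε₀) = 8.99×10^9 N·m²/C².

By spherical symmetry E is radial; choose a Gaussian sphere of radius r = 14.3 cm (within the shell material, 11.7 cm < r < 24.5 cm).
Enclosed charge is the volume from a to r: Q_enc = (4π/3)ρ(r³ − a³) = -9.363×10^-8 C.
By Gauss's law, ∮E·dA = E·4πr² = Q_enc/ε₀.
E = k|Q_enc|/r² = (8.99×10^9)(9.363×10^-8)/(0.143)² = 4.12×10^4 N/C.

|E| = 4.12×10^4 N/C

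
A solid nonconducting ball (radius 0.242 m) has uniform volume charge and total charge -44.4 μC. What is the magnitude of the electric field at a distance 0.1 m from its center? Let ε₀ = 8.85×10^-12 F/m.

|E| = 2.82×10^6 V/m

Use a concentric Gaussian sphere at r = 0.1 m (r < R).
Only the charge within r is enclosed: Q_enc = Q·(r/R)³ = (-44.4 μC)·(0.1 m/0.242 m)³ = -3.133e-6 C.
Since E is radial and uniform over the Gaussian sphere, Φ = E·4πr² = Q_enc/ε₀.
E = |Q_enc|/(4πε₀r²) = (3.133e-6)/(4π·8.85×10^-12·(0.1)²) = 2.82×10^6 N/C.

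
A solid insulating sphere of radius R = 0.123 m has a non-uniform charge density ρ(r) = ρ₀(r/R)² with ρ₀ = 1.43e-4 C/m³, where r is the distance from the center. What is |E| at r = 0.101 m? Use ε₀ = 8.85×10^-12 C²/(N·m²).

By spherical symmetry E is radial; choose a Gaussian sphere of radius r = 0.101 m (r < R).
Integrate the density: Q_enc = 4π ∫₀^r ρ₀(r'/R)^2 r'² dr' = 4πρ₀ r^5/(5·R²) = 2.497e-7 C.
Since E is radial and uniform over the Gaussian sphere, Φ = E·4πr² = Q_enc/ε₀.
E = |Q_enc|/(4πε₀r²) = (2.497×10^-7)/(4π·8.85×10^-12·(0.101)²) = 2.20×10^5 N/C.

E ≈ 2.20×10^5 V/m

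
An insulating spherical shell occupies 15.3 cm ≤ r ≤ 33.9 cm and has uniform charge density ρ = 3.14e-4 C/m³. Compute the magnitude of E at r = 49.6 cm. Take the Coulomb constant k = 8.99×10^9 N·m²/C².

Symmetry ⇒ E = E(r) r̂. Gaussian sphere of radius r = 49.6 cm (r > 33.9 cm, enclosing the whole shell).
Q_enc = ρ·(4π/3)(b³ − a³) = (3.14×10^-4)·(4π/3)·((0.339)³ − (0.153)³) = 4.653e-5 C.
Gauss's law: E·4πr² = Q_enc/ε₀.
E = k|Q_enc|/r² = (8.99×10^9)(4.653e-5)/(0.496)² = 1.70×10^6 N/C.

|E| = 1.70e6 V/m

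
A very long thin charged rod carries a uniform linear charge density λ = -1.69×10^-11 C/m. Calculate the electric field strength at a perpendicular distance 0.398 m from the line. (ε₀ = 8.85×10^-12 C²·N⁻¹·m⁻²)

Take a coaxial cylindrical Gaussian surface of radius r = 0.398 m and length L.
Q_enc = λL, so λ_enc = -1.69e-11 C/m.
Applying ∮E·dA = Q_enc/ε₀ with the end caps contributing no flux:
E = |λ_enc|/(2πε₀r) = (1.69×10^-11)/(2π·8.85×10^-12·0.398) = 0.764 N/C.

E ≈ 0.764 N/C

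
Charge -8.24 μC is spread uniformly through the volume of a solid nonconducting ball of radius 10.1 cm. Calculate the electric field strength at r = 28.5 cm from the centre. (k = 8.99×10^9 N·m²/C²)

Take a concentric spherical Gaussian surface of radius r = 28.5 cm (r > R, so the entire charge is enclosed).
Q_enc = -8.24 μC = -8.24×10^-6 C.
Applying ∮E·dA = Q_enc/ε₀ with Φ = E(4πr²):
E = k|Q_enc|/r² = (8.99×10^9)(8.24e-6)/(0.285)² = 9.12×10^5 N/C.

|E| = 9.12×10^5 V/m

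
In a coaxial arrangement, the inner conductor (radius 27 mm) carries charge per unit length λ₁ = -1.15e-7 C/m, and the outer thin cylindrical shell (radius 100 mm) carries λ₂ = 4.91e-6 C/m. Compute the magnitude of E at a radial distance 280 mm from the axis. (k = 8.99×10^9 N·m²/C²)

3.08×10^5 N/C

Choose a coaxial cylinder of radius r = 280 mm (arbitrary length L) as the Gaussian surface (r > 100 mm, enclosing both).
λ_enc = λ₁ + λ₂ = (-1.15×10^-7) + (4.91×10^-6) = 4.795e-6 C/m.
By Gauss's law (flux through the curved wall only), E·2πrL = λ_enc L/ε₀.
E = 2k|λ_enc|/r = 2(8.99×10^9)(4.795×10^-6)/(0.28) = 3.08e5 N/C.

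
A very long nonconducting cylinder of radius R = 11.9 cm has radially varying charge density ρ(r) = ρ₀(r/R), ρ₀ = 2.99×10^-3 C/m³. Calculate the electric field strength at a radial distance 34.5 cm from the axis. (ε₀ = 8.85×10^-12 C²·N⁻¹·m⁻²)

Coaxial Gaussian cylinder, radius r = 34.5 cm, length L (r > R, full charge per length enclosed).
λ_enc = 2π ∫₀^R ρ₀(r'/R)^1 r' dr' = 2πρ₀R²/3 = 8.868×10^-5 C/m.
Gauss's law: E·2πrL = λ_enc L/ε₀.
E = |λ_enc|/(2πε₀r) = (8.868×10^-5)/(2π·8.85×10^-12·0.345) = 4.62×10^6 N/C.

E ≈ 4.62×10^6 N/C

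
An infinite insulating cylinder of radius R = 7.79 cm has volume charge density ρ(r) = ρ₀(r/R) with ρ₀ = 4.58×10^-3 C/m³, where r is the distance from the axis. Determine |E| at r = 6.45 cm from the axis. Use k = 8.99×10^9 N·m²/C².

Choose a coaxial cylinder of radius r = 6.45 cm (arbitrary length L) as the Gaussian surface (r < R).
λ_enc = ∫₀^r ρ(r')·2πr' dr' = (2πρ₀/R)·r^3/3 = 3.304×10^-5 C/m.
Since E is radial and uniform over the curved surface, Φ = E·2πrL = Q_enc/ε₀ = λ_enc L/ε₀.
E = 2k|λ_enc|/r = 2(8.99×10^9)(3.304×10^-5)/(0.0645) = 9.21×10^6 N/C.

|E| = 9.21×10^6 V/m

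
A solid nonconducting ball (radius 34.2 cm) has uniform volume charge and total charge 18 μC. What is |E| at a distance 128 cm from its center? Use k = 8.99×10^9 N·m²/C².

|E| = 9.88×10^4 N/C

Symmetry ⇒ E = E(r) r̂. Gaussian sphere of radius r = 128 cm (r > R, so the entire charge is enclosed).
Q_enc = 18 μC = 1.80×10^-5 C.
Since E is radial and uniform over the Gaussian sphere, Φ = E·4πr² = Q_enc/ε₀.
E = k|Q_enc|/r² = (8.99×10^9)(1.80e-5)/(1.28)² = 9.88×10^4 N/C.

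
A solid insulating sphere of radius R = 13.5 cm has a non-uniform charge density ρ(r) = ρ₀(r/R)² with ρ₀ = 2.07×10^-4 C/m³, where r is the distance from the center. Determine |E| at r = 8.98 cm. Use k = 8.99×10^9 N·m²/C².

By spherical symmetry E is radial; choose a Gaussian sphere of radius r = 8.98 cm (r < R).
Integrate the density: Q_enc = 4π ∫₀^r ρ₀(r'/R)^2 r'² dr' = 4πρ₀ r^5/(5·R²) = 1.667×10^-7 C.
Applying ∮E·dA = Q_enc/ε₀ with Φ = E(4πr²):
E = k|Q_enc|/r² = (8.99×10^9)(1.667e-7)/(0.0898)² = 1.86e5 N/C.

1.86×10^5 N/C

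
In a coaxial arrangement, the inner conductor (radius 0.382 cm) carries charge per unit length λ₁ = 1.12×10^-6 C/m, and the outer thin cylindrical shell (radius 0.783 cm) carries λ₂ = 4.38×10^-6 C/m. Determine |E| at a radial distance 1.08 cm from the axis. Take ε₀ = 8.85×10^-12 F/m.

Coaxial Gaussian cylinder, radius r = 1.08 cm, length L (r > 0.783 cm, enclosing both).
λ_enc = λ₁ + λ₂ = (1.12×10^-6) + (4.38×10^-6) = 5.50×10^-6 C/m.
Gauss's law: E·2πrL = λ_enc L/ε₀.
E = |λ_enc|/(2πε₀r) = (5.50e-6)/(2π·8.85×10^-12·0.0108) = 9.16×10^6 N/C.

E = 9.16e6 V/m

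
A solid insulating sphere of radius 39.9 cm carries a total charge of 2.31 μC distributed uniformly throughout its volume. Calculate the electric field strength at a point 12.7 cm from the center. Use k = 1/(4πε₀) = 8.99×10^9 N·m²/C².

|E| ≈ 4.15×10^4 N/C

Take a concentric spherical Gaussian surface of radius r = 12.7 cm (r < R).
For a uniform sphere the enclosed fraction is (r/R)³, so Q_enc = (2.31 μC)(0.127/0.399)³ = 7.449×10^-8 C.
Applying ∮E·dA = Q_enc/ε₀ with Φ = E(4πr²):
E = k|Q_enc|/r² = (8.99×10^9)(7.449e-8)/(0.127)² = 4.15e4 N/C.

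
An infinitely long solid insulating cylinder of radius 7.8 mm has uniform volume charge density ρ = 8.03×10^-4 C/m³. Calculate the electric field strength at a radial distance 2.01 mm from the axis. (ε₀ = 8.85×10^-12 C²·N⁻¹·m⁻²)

E ≈ 9.12×10^4 V/m

Take a coaxial cylindrical Gaussian surface of radius r = 2.01 mm and length L (r < R).
Charge inside radius r per length L is ρ·πr²·L, so λ_enc = ρπr² = 1.019×10^-8 C/m.
Gauss's law: E·2πrL = λ_enc L/ε₀.
E = |λ_enc|/(2πε₀r) = (1.019×10^-8)/(2π·8.85×10^-12·0.00201) = 9.12×10^4 N/C.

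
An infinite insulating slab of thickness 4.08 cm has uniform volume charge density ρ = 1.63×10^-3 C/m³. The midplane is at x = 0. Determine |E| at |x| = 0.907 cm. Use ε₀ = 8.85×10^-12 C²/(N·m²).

|E| = 1.67e6 N/C

By symmetry E is perpendicular to the slab. A Gaussian pillbox from −0.907 cm to +0.907 cm (face area A) lies entirely within the slab.
Q_enc = ρ·(2x)·A and flux = 2EA, so 2EA = 2ρxA/ε₀ ⇒ E = |ρ|x/ε₀.
E = (1.63×10^-3)(0.00907)/(8.85×10^-12) = 1.67×10^6 N/C.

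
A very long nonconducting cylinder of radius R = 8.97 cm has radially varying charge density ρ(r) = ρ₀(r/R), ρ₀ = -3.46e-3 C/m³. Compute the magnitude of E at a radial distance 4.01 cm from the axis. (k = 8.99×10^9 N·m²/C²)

Take a coaxial cylindrical Gaussian surface of radius r = 4.01 cm and length L (r < R).
λ_enc = ∫₀^r ρ(r')·2πr' dr' = (2πρ₀/R)·r^3/3 = -5.209×10^-6 C/m.
By Gauss's law (flux through the curved wall only), E·2πrL = λ_enc L/ε₀.
E = 2k|λ_enc|/r = 2(8.99×10^9)(5.209×10^-6)/(0.0401) = 2.34e6 N/C.

2.34e6 V/m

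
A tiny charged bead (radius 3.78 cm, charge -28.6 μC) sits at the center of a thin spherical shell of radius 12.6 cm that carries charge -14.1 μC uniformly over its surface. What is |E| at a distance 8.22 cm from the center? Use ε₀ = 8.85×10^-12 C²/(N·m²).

E = 3.81e7 V/m

By spherical symmetry E is radial; choose a Gaussian sphere of radius r = 8.22 cm (between the bodies, 3.78 cm < r < 12.6 cm).
Only the inner charge is enclosed; the outer shell contributes nothing inside itself. Q_enc = -28.6 μC = -2.86e-5 C.
By Gauss's law, ∮E·dA = E·4πr² = Q_enc/ε₀.
E = |Q_enc|/(4πε₀r²) = (2.86×10^-5)/(4π·8.85×10^-12·(0.0822)²) = 3.81×10^7 N/C.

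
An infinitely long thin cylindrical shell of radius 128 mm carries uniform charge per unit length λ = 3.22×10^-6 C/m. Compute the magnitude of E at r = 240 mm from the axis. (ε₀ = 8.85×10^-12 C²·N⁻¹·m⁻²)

Take a coaxial cylindrical Gaussian surface of radius r = 240 mm and length L (r > 128 mm).
The full line charge is enclosed: λ_enc = 3.22×10^-6 C/m.
Gauss's law: E·2πrL = λ_enc L/ε₀.
E = |λ_enc|/(2πε₀r) = (3.22e-6)/(2π·8.85×10^-12·0.24) = 2.41e5 N/C.

2.41×10^5 N/C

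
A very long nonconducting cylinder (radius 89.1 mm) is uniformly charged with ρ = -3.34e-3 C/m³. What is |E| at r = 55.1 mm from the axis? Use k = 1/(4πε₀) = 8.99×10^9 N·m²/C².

1.04×10^7 N/C

Choose a coaxial cylinder of radius r = 55.1 mm (arbitrary length L) as the Gaussian surface (r < R).
Charge inside radius r per length L is ρ·πr²·L, so λ_enc = ρπr² = -3.186×10^-5 C/m.
Applying ∮E·dA = Q_enc/ε₀ with the end caps contributing no flux:
E = 2k|λ_enc|/r = 2(8.99×10^9)(3.186×10^-5)/(0.0551) = 1.04e7 N/C.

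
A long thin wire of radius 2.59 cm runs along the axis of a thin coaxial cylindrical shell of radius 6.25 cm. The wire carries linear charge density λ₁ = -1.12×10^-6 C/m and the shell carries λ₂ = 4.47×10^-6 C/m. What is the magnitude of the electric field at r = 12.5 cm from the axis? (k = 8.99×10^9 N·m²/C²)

Take a coaxial cylindrical Gaussian surface of radius r = 12.5 cm and length L (r > 6.25 cm, enclosing both).
λ_enc = λ₁ + λ₂ = (-1.12×10^-6) + (4.47×10^-6) = 3.35×10^-6 C/m.
By Gauss's law (flux through the curved wall only), E·2πrL = λ_enc L/ε₀.
E = 2k|λ_enc|/r = 2(8.99×10^9)(3.35×10^-6)/(0.125) = 4.82×10^5 N/C.

E = 4.82e5 N/C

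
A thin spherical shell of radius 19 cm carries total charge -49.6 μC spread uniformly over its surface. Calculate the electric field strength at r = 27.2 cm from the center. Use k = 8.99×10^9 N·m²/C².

Take a concentric spherical Gaussian surface of radius r = 27.2 cm (r > 19 cm).
The entire shell is enclosed: Q_enc = -4.96×10^-5 C.
Gauss's law: E·4πr² = Q_enc/ε₀.
E = k|Q_enc|/r² = (8.99×10^9)(4.96e-5)/(0.272)² = 6.03×10^6 N/C.

6.03×10^6 V/m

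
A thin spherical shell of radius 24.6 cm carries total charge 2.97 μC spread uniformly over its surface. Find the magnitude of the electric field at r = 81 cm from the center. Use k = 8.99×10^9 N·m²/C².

Symmetry ⇒ E = E(r) r̂. Gaussian sphere of radius r = 81 cm (r > 24.6 cm).
The entire shell is enclosed: Q_enc = 2.97e-6 C.
Gauss's law: E·4πr² = Q_enc/ε₀.
E = k|Q_enc|/r² = (8.99×10^9)(2.97×10^-6)/(0.81)² = 4.07e4 N/C.

4.07×10^4 V/m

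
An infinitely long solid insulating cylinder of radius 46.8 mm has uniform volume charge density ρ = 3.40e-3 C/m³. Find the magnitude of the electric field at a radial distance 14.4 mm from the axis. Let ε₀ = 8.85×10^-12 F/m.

E = 2.77×10^6 N/C

Coaxial Gaussian cylinder, radius r = 14.4 mm, length L (r < R).
Enclosed charge per unit length: λ_enc = ρ·πr² = (3.40×10^-3)π(0.0144)² = 2.215×10^-6 C/m.
By Gauss's law (flux through the curved wall only), E·2πrL = λ_enc L/ε₀.
E = |λ_enc|/(2πε₀r) = (2.215e-6)/(2π·8.85×10^-12·0.0144) = 2.77×10^6 N/C.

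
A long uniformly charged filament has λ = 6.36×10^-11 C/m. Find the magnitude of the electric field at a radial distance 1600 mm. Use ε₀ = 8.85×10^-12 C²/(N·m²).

By cylindrical symmetry E is radial; use a coaxial Gaussian cylinder of radius 1600 mm and length L.
Q_enc = λL, so λ_enc = 6.36e-11 C/m.
By Gauss's law (flux through the curved wall only), E·2πrL = λ_enc L/ε₀.
E = |λ_enc|/(2πε₀r) = (6.36e-11)/(2π·8.85×10^-12·1.6) = 0.715 N/C.

0.715 N/C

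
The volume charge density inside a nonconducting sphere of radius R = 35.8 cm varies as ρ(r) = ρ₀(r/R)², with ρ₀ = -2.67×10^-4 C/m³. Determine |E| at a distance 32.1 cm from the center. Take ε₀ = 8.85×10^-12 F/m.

Symmetry ⇒ E = E(r) r̂. Gaussian sphere of radius r = 32.1 cm (r < R).
Q_enc = ∫₀^r ρ(r')·4πr'² dr' = (4πρ₀/R²) ∫₀^r r'^4 dr' = 4πρ₀ r^5/(5·R²) = -1.784e-5 C.
Since E is radial and uniform over the Gaussian sphere, Φ = E·4πr² = Q_enc/ε₀.
E = |Q_enc|/(4πε₀r²) = (1.784e-5)/(4π·8.85×10^-12·(0.321)²) = 1.56×10^6 N/C.

1.56×10^6 V/m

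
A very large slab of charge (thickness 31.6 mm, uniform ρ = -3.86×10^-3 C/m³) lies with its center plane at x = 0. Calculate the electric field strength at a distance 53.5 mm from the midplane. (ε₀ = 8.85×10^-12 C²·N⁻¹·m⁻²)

The point |x| = 53.5 mm lies outside the slab (half-thickness 0.0158 m). A symmetric pillbox spanning the full slab encloses Q_enc = ρ·d·A.
Flux = 2EA ⇒ E = |ρ|d/(2ε₀), independent of distance outside.
E = (3.86×10^-3)(0.0316)/(2·8.85×10^-12) = 6.89×10^6 N/C.

|E| ≈ 6.89×10^6 N/C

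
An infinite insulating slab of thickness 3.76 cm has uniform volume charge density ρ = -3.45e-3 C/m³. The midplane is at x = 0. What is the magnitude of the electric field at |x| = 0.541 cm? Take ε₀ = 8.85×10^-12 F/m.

By symmetry E is perpendicular to the slab. A Gaussian pillbox from −0.541 cm to +0.541 cm (face area A) lies entirely within the slab.
Q_enc = ρ·(2x)·A and flux = 2EA, so 2EA = 2ρxA/ε₀ ⇒ E = |ρ|x/ε₀.
E = (3.45×10^-3)(0.00541)/(8.85×10^-12) = 2.11×10^6 N/C.

|E| = 2.11e6 N/C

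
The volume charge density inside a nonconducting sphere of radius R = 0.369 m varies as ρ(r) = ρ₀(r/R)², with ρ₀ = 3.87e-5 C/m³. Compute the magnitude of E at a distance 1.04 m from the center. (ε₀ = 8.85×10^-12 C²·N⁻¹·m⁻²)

Symmetry ⇒ E = E(r) r̂. Gaussian sphere of radius r = 1.04 m (r > R, all charge enclosed).
Q_enc = 4π ∫₀^R ρ₀(r'/R)^2 r'² dr' = 4πρ₀R³/5 = 4.887×10^-6 C.
Gauss's law: E·4πr² = Q_enc/ε₀.
E = |Q_enc|/(4πε₀r²) = (4.887×10^-6)/(4π·8.85×10^-12·(1.04)²) = 4.06×10^4 N/C.

|E| ≈ 4.06×10^4 N/C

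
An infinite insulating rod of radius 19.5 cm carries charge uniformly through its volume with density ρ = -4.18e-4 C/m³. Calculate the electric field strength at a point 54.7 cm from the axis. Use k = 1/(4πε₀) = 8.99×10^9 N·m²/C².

Take a coaxial cylindrical Gaussian surface of radius r = 54.7 cm and length L (r > 19.5 cm, full cross-section enclosed).
λ_enc = ρ·πR² = (-4.18×10^-4)π(0.195)² = -4.993×10^-5 C/m.
Since E is radial and uniform over the curved surface, Φ = E·2πrL = Q_enc/ε₀ = λ_enc L/ε₀.
E = 2k|λ_enc|/r = 2(8.99×10^9)(4.993×10^-5)/(0.547) = 1.64e6 N/C.

|E| ≈ 1.64×10^6 N/C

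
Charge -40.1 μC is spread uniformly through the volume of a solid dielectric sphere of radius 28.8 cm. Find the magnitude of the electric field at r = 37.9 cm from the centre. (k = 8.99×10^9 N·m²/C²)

Symmetry ⇒ E = E(r) r̂. Gaussian sphere of radius r = 37.9 cm (r > R, so the entire charge is enclosed).
Q_enc = -40.1 μC = -4.01×10^-5 C.
Since E is radial and uniform over the Gaussian sphere, Φ = E·4πr² = Q_enc/ε₀.
E = k|Q_enc|/r² = (8.99×10^9)(4.01×10^-5)/(0.379)² = 2.51e6 N/C.

2.51×10^6 N/C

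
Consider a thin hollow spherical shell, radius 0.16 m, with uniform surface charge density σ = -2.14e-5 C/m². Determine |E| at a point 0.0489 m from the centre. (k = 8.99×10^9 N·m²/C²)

E = 0

Use a concentric Gaussian sphere at r = 0.0489 m (inside the shell, r < 0.16 m).
All the charge is outside the Gaussian surface: Q_enc = 0, hence E = 0 everywhere inside the shell.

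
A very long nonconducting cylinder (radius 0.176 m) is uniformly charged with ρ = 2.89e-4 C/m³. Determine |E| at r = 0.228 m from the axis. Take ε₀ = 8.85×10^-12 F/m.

2.22e6 V/m

Take a coaxial cylindrical Gaussian surface of radius r = 0.228 m and length L (r > 0.176 m, full cross-section enclosed).
λ_enc = ρ·πR² = (2.89e-4)π(0.176)² = 2.812e-5 C/m.
Since E is radial and uniform over the curved surface, Φ = E·2πrL = Q_enc/ε₀ = λ_enc L/ε₀.
E = |λ_enc|/(2πε₀r) = (2.812×10^-5)/(2π·8.85×10^-12·0.228) = 2.22×10^6 N/C.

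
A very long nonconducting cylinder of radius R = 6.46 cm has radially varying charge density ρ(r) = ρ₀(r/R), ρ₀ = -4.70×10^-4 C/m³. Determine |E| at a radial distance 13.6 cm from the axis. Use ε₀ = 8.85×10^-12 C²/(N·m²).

E ≈ 5.43×10^5 N/C

Take a coaxial cylindrical Gaussian surface of radius r = 13.6 cm and length L (r > R, full charge per length enclosed).
λ_enc = 2π ∫₀^R ρ₀(r'/R)^1 r' dr' = 2πρ₀R²/3 = -4.108×10^-6 C/m.
Applying ∮E·dA = Q_enc/ε₀ with the end caps contributing no flux:
E = |λ_enc|/(2πε₀r) = (4.108×10^-6)/(2π·8.85×10^-12·0.136) = 5.43×10^5 N/C.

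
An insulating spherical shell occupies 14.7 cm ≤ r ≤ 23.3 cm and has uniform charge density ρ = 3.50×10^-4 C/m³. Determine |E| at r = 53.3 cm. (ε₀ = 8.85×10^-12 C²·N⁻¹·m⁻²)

By spherical symmetry E is radial; choose a Gaussian sphere of radius r = 53.3 cm (r > 23.3 cm, enclosing the whole shell).
Q_enc = ρ·(4π/3)(b³ − a³) = (3.50×10^-4)·(4π/3)·((0.233)³ − (0.147)³) = 1.389×10^-5 C.
Since E is radial and uniform over the Gaussian sphere, Φ = E·4πr² = Q_enc/ε₀.
E = |Q_enc|/(4πε₀r²) = (1.389×10^-5)/(4π·8.85×10^-12·(0.533)²) = 4.40e5 N/C.

E = 4.40×10^5 N/C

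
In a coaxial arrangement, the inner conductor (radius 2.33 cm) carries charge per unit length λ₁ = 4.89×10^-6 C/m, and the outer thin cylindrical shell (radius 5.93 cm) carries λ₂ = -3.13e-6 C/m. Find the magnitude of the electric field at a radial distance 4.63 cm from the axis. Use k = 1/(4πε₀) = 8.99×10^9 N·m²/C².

Coaxial Gaussian cylinder, radius r = 4.63 cm, length L (between the conductors, 2.33 cm < r < 5.93 cm).
Only the inner wire is enclosed; the outer shell contributes nothing inside itself. λ_enc = λ₁ = 4.89×10^-6 C/m.
By Gauss's law (flux through the curved wall only), E·2πrL = λ_enc L/ε₀.
E = 2k|λ_enc|/r = 2(8.99×10^9)(4.89×10^-6)/(0.0463) = 1.90×10^6 N/C.

E = 1.90×10^6 V/m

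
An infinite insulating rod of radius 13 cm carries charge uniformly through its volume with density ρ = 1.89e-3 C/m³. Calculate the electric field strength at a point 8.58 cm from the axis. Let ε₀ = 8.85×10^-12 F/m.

Coaxial Gaussian cylinder, radius r = 8.58 cm, length L (r < R).
Charge inside radius r per length L is ρ·πr²·L, so λ_enc = ρπr² = 4.371×10^-5 C/m.
Gauss's law: E·2πrL = λ_enc L/ε₀.
E = |λ_enc|/(2πε₀r) = (4.371e-5)/(2π·8.85×10^-12·0.0858) = 9.16e6 N/C.

9.16e6 N/C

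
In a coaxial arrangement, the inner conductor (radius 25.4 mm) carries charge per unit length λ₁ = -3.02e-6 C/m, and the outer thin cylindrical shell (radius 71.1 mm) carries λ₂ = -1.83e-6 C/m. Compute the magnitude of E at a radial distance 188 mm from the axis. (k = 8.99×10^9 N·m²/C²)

By cylindrical symmetry E is radial; use a coaxial Gaussian cylinder of radius 188 mm and length L (r > 71.1 mm, enclosing both).
λ_enc = λ₁ + λ₂ = (-3.02e-6) + (-1.83×10^-6) = -4.85×10^-6 C/m.
Gauss's law: E·2πrL = λ_enc L/ε₀.
E = 2k|λ_enc|/r = 2(8.99×10^9)(4.85e-6)/(0.188) = 4.64×10^5 N/C.

E ≈ 4.64e5 V/m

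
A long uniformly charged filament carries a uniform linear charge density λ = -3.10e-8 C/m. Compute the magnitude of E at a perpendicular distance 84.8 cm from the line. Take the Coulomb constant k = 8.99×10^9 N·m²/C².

Choose a coaxial cylinder of radius r = 84.8 cm (arbitrary length L) as the Gaussian surface.
Q_enc = λL, so λ_enc = -3.10×10^-8 C/m.
Since E is radial and uniform over the curved surface, Φ = E·2πrL = Q_enc/ε₀ = λ_enc L/ε₀.
E = 2k|λ_enc|/r = 2(8.99×10^9)(3.10e-8)/(0.848) = 657 N/C.

E = 657 N/C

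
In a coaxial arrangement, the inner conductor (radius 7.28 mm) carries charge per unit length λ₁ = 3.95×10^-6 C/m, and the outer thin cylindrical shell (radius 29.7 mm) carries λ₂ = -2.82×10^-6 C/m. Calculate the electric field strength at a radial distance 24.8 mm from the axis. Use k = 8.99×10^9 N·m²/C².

Choose a coaxial cylinder of radius r = 24.8 mm (arbitrary length L) as the Gaussian surface (between the conductors, 7.28 mm < r < 29.7 mm).
The shell at 29.7 mm lies outside the Gaussian surface, so λ_enc = λ₁ = 3.95×10^-6 C/m.
By Gauss's law (flux through the curved wall only), E·2πrL = λ_enc L/ε₀.
E = 2k|λ_enc|/r = 2(8.99×10^9)(3.95×10^-6)/(0.0248) = 2.86e6 N/C.

E ≈ 2.86×10^6 N/C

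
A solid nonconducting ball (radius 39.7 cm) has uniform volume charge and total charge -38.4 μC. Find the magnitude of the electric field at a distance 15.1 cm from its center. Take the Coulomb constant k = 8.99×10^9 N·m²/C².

By spherical symmetry E is radial; choose a Gaussian sphere of radius r = 15.1 cm (r < R).
Only the charge within r is enclosed: Q_enc = Q·(r/R)³ = (-38.4 μC)·(15.1 cm/39.7 cm)³ = -2.113×10^-6 C.
By Gauss's law, ∮E·dA = E·4πr² = Q_enc/ε₀.
E = k|Q_enc|/r² = (8.99×10^9)(2.113×10^-6)/(0.151)² = 8.33e5 N/C.

|E| ≈ 8.33×10^5 N/C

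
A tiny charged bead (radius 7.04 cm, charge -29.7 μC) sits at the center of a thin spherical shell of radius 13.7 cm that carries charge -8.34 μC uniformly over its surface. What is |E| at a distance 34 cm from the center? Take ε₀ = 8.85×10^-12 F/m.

2.96×10^6 N/C

Take a concentric spherical Gaussian surface of radius r = 34 cm (r > 13.7 cm, enclosing both).
Q_enc = (-29.7 μC) + (-8.34 μC) = -3.804×10^-5 C.
Since E is radial and uniform over the Gaussian sphere, Φ = E·4πr² = Q_enc/ε₀.
E = |Q_enc|/(4πε₀r²) = (3.804e-5)/(4π·8.85×10^-12·(0.34)²) = 2.96e6 N/C.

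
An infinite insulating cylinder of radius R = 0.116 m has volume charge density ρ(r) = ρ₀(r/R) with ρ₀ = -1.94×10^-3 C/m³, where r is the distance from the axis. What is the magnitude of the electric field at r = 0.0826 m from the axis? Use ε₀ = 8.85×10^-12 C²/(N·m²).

Choose a coaxial cylinder of radius r = 0.0826 m (arbitrary length L) as the Gaussian surface (r < R).
Integrating ρ over the cross-section to radius r: λ_enc = (2πρ₀/R) ∫₀^r r'^2 dr' = 2πρ₀ r^3/(3·R) = -1.974e-5 C/m.
By Gauss's law (flux through the curved wall only), E·2πrL = λ_enc L/ε₀.
E = |λ_enc|/(2πε₀r) = (1.974×10^-5)/(2π·8.85×10^-12·0.0826) = 4.30×10^6 N/C.

|E| ≈ 4.30×10^6 N/C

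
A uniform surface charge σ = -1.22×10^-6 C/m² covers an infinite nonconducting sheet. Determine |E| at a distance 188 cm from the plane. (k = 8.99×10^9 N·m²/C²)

E ≈ 6.89×10^4 N/C

The symmetry is planar: E is normal to the sheet and the same magnitude on both sides. Take a pillbox straddling the sheet with end-cap area A.
Only the two end caps contribute flux: Φ = 2EA. With Q_enc = σA, Gauss's law gives E = |σ|/(2ε₀).
E = 2πk|σ| = 2π(8.99×10^9)(1.22e-6) = 6.89×10^4 N/C.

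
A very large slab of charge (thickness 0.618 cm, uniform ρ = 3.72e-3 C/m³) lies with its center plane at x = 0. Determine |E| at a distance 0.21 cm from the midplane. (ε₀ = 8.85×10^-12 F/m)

By symmetry E is perpendicular to the slab. A Gaussian pillbox from −0.21 cm to +0.21 cm (face area A) lies entirely within the slab.
Q_enc = ρ·(2x)·A and flux = 2EA, so 2EA = 2ρxA/ε₀ ⇒ E = |ρ|x/ε₀.
E = (3.72e-3)(0.0021)/(8.85×10^-12) = 8.83×10^5 N/C.

8.83×10^5 N/C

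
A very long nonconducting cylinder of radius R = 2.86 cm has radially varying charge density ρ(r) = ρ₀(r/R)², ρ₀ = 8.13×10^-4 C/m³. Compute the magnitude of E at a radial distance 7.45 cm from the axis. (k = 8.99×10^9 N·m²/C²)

|E| ≈ 2.52×10^5 V/m

Take a coaxial cylindrical Gaussian surface of radius r = 7.45 cm and length L (r > R, full charge per length enclosed).
λ_enc = 2π ∫₀^R ρ₀(r'/R)^2 r' dr' = 2πρ₀R²/4 = 1.045×10^-6 C/m.
Gauss's law: E·2πrL = λ_enc L/ε₀.
E = 2k|λ_enc|/r = 2(8.99×10^9)(1.045×10^-6)/(0.0745) = 2.52×10^5 N/C.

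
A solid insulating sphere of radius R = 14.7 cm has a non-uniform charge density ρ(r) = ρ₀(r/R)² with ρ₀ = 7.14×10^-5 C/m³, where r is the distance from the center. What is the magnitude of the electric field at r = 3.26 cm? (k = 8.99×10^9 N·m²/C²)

Use a concentric Gaussian sphere at r = 3.26 cm (r < R).
Q_enc = ∫₀^r ρ(r')·4πr'² dr' = (4πρ₀/R²) ∫₀^r r'^4 dr' = 4πρ₀ r^5/(5·R²) = 3.058×10^-10 C.
By Gauss's law, ∮E·dA = E·4πr² = Q_enc/ε₀.
E = k|Q_enc|/r² = (8.99×10^9)(3.058e-10)/(0.0326)² = 2.59e3 N/C.

E = 2.59×10^3 N/C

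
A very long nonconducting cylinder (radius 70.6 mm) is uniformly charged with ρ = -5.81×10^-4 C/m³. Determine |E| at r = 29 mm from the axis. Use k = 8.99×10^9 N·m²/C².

|E| = 9.52×10^5 V/m

Choose a coaxial cylinder of radius r = 29 mm (arbitrary length L) as the Gaussian surface (r < R).
Charge inside radius r per length L is ρ·πr²·L, so λ_enc = ρπr² = -1.535×10^-6 C/m.
Applying ∮E·dA = Q_enc/ε₀ with the end caps contributing no flux:
E = 2k|λ_enc|/r = 2(8.99×10^9)(1.535×10^-6)/(0.029) = 9.52×10^5 N/C.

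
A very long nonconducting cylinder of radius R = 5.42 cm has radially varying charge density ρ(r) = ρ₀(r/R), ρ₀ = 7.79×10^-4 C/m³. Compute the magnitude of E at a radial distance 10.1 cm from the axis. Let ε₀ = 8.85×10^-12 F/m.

By cylindrical symmetry E is radial; use a coaxial Gaussian cylinder of radius 10.1 cm and length L (r > R, full charge per length enclosed).
λ_enc = 2π ∫₀^R ρ₀(r'/R)^1 r' dr' = 2πρ₀R²/3 = 4.793e-6 C/m.
Gauss's law: E·2πrL = λ_enc L/ε₀.
E = |λ_enc|/(2πε₀r) = (4.793×10^-6)/(2π·8.85×10^-12·0.101) = 8.53×10^5 N/C.

E ≈ 8.53e5 N/C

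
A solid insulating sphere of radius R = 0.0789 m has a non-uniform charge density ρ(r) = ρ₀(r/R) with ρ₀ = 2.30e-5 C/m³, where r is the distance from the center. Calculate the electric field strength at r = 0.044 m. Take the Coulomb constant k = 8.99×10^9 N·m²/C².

Symmetry ⇒ E = E(r) r̂. Gaussian sphere of radius r = 0.044 m (r < R).
Q_enc = ∫₀^r ρ(r')·4πr'² dr' = (4πρ₀/R) ∫₀^r r'^3 dr' = 4πρ₀ r^4/(4·R) = 3.433×10^-9 C.
Applying ∮E·dA = Q_enc/ε₀ with Φ = E(4πr²):
E = k|Q_enc|/r² = (8.99×10^9)(3.433×10^-9)/(0.044)² = 1.59×10^4 N/C.

|E| = 1.59e4 N/C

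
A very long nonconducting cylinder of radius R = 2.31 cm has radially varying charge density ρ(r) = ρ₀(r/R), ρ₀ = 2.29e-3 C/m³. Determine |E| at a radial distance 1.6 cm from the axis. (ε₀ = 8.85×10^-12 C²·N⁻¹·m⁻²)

By cylindrical symmetry E is radial; use a coaxial Gaussian cylinder of radius 1.6 cm and length L (r < R).
λ_enc = ∫₀^r ρ(r')·2πr' dr' = (2πρ₀/R)·r^3/3 = 8.504×10^-7 C/m.
Applying ∮E·dA = Q_enc/ε₀ with the end caps contributing no flux:
E = |λ_enc|/(2πε₀r) = (8.504×10^-7)/(2π·8.85×10^-12·0.016) = 9.56e5 N/C.

E ≈ 9.56e5 N/C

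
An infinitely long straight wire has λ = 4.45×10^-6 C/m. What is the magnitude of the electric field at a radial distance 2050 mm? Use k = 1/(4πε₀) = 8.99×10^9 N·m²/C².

Coaxial Gaussian cylinder, radius r = 2050 mm, length L.
Q_enc = λL, so λ_enc = 4.45e-6 C/m.
By Gauss's law (flux through the curved wall only), E·2πrL = λ_enc L/ε₀.
E = 2k|λ_enc|/r = 2(8.99×10^9)(4.45e-6)/(2.05) = 3.90e4 N/C.

|E| = 3.90×10^4 N/C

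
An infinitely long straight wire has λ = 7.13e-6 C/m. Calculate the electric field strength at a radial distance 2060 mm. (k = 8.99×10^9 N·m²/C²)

6.22e4 N/C

By cylindrical symmetry E is radial; use a coaxial Gaussian cylinder of radius 2060 mm and length L.
Q_enc = λL, so λ_enc = 7.13×10^-6 C/m.
Applying ∮E·dA = Q_enc/ε₀ with the end caps contributing no flux:
E = 2k|λ_enc|/r = 2(8.99×10^9)(7.13e-6)/(2.06) = 6.22×10^4 N/C.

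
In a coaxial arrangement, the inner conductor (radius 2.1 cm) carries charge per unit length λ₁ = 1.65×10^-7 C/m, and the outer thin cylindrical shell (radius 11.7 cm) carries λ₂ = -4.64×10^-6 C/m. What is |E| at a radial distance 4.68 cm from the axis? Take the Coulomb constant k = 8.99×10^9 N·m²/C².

E ≈ 6.34×10^4 N/C

By cylindrical symmetry E is radial; use a coaxial Gaussian cylinder of radius 4.68 cm and length L (between the conductors, 2.1 cm < r < 11.7 cm).
Only the inner wire is enclosed; the outer shell contributes nothing inside itself. λ_enc = λ₁ = 1.65×10^-7 C/m.
Applying ∮E·dA = Q_enc/ε₀ with the end caps contributing no flux:
E = 2k|λ_enc|/r = 2(8.99×10^9)(1.65×10^-7)/(0.0468) = 6.34×10^4 N/C.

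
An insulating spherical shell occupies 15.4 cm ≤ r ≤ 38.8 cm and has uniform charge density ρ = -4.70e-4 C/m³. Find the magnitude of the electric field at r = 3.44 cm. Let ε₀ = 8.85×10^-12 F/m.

Symmetry ⇒ E = E(r) r̂. Gaussian sphere of radius r = 3.44 cm (r < 15.4 cm, inside the empty cavity).
Q_enc = 0 (all charge lies at larger r); Gauss's law gives E = 0.

|E| = 0 N/C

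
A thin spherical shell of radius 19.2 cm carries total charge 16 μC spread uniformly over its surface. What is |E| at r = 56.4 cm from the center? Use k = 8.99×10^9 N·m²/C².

Take a concentric spherical Gaussian surface of radius r = 56.4 cm (r > 19.2 cm).
The entire shell is enclosed: Q_enc = 1.60e-5 C.
Applying ∮E·dA = Q_enc/ε₀ with Φ = E(4πr²):
E = k|Q_enc|/r² = (8.99×10^9)(1.60×10^-5)/(0.564)² = 4.52×10^5 N/C.

|E| = 4.52×10^5 V/m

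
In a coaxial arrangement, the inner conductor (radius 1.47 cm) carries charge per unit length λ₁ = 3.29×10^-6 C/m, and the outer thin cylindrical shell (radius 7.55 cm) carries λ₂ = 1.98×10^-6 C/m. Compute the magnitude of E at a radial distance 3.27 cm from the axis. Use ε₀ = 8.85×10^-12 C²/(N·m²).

E ≈ 1.81e6 V/m

By cylindrical symmetry E is radial; use a coaxial Gaussian cylinder of radius 3.27 cm and length L (between the conductors, 1.47 cm < r < 7.55 cm).
Only the inner wire is enclosed; the outer shell contributes nothing inside itself. λ_enc = λ₁ = 3.29×10^-6 C/m.
Applying ∮E·dA = Q_enc/ε₀ with the end caps contributing no flux:
E = |λ_enc|/(2πε₀r) = (3.29×10^-6)/(2π·8.85×10^-12·0.0327) = 1.81×10^6 N/C.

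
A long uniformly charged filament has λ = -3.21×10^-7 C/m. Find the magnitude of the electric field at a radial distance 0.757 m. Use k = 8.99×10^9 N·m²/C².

|E| = 7.62e3 N/C

Take a coaxial cylindrical Gaussian surface of radius r = 0.757 m and length L.
Q_enc = λL, so λ_enc = -3.21×10^-7 C/m.
Gauss's law: E·2πrL = λ_enc L/ε₀.
E = 2k|λ_enc|/r = 2(8.99×10^9)(3.21×10^-7)/(0.757) = 7.62e3 N/C.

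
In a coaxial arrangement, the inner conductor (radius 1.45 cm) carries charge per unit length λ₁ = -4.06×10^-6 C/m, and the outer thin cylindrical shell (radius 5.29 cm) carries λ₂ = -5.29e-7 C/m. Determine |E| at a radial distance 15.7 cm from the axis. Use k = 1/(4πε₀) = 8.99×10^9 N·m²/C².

Coaxial Gaussian cylinder, radius r = 15.7 cm, length L (r > 5.29 cm, enclosing both).
λ_enc = λ₁ + λ₂ = (-4.06e-6) + (-5.29×10^-7) = -4.589×10^-6 C/m.
Applying ∮E·dA = Q_enc/ε₀ with the end caps contributing no flux:
E = 2k|λ_enc|/r = 2(8.99×10^9)(4.589×10^-6)/(0.157) = 5.26×10^5 N/C.

|E| = 5.26×10^5 N/C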